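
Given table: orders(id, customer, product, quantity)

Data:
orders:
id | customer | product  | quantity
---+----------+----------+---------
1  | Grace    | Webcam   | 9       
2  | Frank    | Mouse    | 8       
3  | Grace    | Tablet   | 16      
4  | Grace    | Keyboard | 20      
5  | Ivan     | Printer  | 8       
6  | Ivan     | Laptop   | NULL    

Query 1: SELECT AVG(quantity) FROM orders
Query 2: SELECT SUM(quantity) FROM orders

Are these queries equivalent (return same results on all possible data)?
No, not equivalent

Query 1 returns: [(12.2,)]
Query 2 returns: [(61,)]

Reason: AVG vs SUM give different aggregate values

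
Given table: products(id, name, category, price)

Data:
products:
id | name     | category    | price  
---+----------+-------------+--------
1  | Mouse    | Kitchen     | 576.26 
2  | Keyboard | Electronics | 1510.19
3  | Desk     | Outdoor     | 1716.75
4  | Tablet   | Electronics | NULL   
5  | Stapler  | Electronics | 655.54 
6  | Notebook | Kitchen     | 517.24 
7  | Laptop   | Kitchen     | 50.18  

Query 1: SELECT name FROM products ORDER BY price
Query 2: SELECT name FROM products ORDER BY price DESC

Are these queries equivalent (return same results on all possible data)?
No, not equivalent

Query 1 returns: [('Tablet',), ('Laptop',), ('Notebook',), ('Mouse',), ('Stapler',), ('Keyboard',), ('Desk',)]
Query 2 returns: [('Desk',), ('Keyboard',), ('Stapler',), ('Mouse',), ('Notebook',), ('Laptop',), ('Tablet',)]

Reason: ASC vs DESC gives opposite ordering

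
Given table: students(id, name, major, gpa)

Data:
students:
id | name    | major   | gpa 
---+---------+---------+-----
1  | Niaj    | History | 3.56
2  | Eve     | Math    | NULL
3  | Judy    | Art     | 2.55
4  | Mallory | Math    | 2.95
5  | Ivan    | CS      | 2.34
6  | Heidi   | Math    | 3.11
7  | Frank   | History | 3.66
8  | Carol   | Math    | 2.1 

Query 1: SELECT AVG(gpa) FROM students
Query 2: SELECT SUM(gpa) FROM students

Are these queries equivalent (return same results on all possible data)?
No, not equivalent

Query 1 returns: [(2.8957142857142855,)]
Query 2 returns: [(20.27,)]

Reason: AVG vs SUM give different aggregate values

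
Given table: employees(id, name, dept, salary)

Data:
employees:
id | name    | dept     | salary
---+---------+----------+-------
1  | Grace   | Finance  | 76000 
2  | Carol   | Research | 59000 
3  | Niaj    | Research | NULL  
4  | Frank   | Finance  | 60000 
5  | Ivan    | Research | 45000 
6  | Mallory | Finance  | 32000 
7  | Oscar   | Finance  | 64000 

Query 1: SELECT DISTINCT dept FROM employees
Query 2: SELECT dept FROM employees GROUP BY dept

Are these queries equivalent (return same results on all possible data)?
Yes, equivalent

Both queries return: [('Finance',), ('Research',)]

Reason: Both get unique depts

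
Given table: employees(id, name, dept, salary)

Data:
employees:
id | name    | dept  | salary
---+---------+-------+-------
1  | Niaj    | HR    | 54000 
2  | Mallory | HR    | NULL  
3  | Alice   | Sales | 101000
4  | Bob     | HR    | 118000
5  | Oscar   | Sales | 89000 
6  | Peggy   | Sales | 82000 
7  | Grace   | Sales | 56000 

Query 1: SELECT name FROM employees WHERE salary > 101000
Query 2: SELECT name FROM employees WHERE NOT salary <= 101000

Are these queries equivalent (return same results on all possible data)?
Yes, equivalent

Both queries return: [('Bob',)]

Reason: Both filter salary > 101000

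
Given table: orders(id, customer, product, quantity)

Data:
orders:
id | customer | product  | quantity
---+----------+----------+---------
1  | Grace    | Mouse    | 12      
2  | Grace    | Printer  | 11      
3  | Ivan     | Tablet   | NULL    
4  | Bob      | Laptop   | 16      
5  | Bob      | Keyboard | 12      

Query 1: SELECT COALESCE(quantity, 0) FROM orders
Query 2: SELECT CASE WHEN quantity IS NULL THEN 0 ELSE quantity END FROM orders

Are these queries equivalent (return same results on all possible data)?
Yes, equivalent

Both queries return: [(0,), (11,), (12,), (12,), (16,)]

Reason: COALESCE vs CASE for NULL handling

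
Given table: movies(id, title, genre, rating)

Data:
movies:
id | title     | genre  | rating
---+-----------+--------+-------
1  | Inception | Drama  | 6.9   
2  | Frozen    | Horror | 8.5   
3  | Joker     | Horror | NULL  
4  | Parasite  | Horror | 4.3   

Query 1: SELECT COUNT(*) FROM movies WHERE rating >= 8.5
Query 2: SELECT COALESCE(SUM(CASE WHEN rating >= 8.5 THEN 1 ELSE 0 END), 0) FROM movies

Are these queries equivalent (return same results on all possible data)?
Yes, equivalent

Both queries return: [(1,)]

Reason: COUNT with WHERE vs conditional SUM (COALESCE handles empty-table NULL)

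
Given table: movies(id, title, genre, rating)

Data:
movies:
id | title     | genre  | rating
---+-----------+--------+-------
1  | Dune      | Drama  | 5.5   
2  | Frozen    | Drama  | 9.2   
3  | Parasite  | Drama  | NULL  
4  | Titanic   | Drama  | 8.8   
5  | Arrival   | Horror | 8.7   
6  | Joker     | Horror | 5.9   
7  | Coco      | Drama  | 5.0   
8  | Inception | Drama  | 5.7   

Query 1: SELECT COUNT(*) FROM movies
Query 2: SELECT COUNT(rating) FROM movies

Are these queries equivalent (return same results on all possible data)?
No, not equivalent

Query 1 returns: [(8,)]
Query 2 returns: [(7,)]

Reason: COUNT(*) includes NULLs, COUNT(column) excludes them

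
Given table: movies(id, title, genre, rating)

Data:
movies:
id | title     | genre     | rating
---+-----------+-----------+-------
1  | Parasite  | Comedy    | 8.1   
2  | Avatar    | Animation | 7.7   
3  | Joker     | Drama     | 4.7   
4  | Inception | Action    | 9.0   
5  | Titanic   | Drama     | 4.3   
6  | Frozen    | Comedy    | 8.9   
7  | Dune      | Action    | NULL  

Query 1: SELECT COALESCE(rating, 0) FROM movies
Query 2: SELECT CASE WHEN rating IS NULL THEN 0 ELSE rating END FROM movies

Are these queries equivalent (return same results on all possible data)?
Yes, equivalent

Both queries return: [(0,), (4.3,), (4.7,), (7.7,), (8.1,), (8.9,), (9.0,)]

Reason: COALESCE vs CASE for NULL handling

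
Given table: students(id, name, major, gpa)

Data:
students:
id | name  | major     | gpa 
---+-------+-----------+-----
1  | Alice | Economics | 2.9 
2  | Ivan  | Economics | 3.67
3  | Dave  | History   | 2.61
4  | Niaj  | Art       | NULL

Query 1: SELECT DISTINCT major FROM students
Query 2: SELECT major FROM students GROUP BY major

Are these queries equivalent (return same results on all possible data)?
Yes, equivalent

Both queries return: [('Art',), ('Economics',), ('History',)]

Reason: Both get unique majors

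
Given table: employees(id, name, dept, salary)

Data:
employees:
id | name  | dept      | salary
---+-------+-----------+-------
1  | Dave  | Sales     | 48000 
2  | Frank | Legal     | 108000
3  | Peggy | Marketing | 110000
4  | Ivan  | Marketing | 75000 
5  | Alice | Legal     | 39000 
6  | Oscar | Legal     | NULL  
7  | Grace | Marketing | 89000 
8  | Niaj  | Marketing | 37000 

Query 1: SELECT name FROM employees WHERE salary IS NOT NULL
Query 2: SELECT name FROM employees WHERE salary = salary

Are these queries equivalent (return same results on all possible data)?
Yes, equivalent

Both queries return: [('Alice',), ('Dave',), ('Frank',), ('Grace',), ('Ivan',), ('Niaj',), ('Peggy',)]

Reason: IS NOT NULL vs self-equality (both exclude NULLs)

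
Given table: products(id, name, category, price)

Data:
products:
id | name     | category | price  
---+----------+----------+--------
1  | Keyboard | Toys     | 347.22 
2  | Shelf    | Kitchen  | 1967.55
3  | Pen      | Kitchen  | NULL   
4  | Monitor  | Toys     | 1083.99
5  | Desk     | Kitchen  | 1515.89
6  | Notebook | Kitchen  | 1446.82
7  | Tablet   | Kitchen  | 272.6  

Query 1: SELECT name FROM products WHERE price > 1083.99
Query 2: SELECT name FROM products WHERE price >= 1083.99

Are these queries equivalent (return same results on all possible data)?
No, not equivalent

Query 1 returns: [('Shelf',), ('Desk',), ('Notebook',)]
Query 2 returns: [('Shelf',), ('Monitor',), ('Desk',), ('Notebook',)]

Reason: > vs >= gives different results when price = 1083.99 exists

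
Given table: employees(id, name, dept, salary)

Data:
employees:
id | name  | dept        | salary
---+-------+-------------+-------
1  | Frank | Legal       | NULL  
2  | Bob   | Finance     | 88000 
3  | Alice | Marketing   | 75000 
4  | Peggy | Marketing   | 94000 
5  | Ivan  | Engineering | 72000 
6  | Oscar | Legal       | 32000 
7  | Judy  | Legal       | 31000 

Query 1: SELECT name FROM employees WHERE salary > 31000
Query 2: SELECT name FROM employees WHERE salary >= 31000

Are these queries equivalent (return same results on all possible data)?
No, not equivalent

Query 1 returns: [('Bob',), ('Alice',), ('Peggy',), ('Ivan',), ('Oscar',)]
Query 2 returns: [('Bob',), ('Alice',), ('Peggy',), ('Ivan',), ('Oscar',), ('Judy',)]

Reason: > vs >= gives different results when salary = 31000 exists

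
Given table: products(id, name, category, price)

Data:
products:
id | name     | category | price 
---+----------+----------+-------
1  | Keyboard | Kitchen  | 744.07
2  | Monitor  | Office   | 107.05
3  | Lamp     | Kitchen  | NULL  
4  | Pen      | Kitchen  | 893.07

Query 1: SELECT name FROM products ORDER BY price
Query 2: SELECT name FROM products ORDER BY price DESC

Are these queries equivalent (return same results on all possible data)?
No, not equivalent

Query 1 returns: [('Lamp',), ('Monitor',), ('Keyboard',), ('Pen',)]
Query 2 returns: [('Pen',), ('Keyboard',), ('Monitor',), ('Lamp',)]

Reason: ASC vs DESC gives opposite ordering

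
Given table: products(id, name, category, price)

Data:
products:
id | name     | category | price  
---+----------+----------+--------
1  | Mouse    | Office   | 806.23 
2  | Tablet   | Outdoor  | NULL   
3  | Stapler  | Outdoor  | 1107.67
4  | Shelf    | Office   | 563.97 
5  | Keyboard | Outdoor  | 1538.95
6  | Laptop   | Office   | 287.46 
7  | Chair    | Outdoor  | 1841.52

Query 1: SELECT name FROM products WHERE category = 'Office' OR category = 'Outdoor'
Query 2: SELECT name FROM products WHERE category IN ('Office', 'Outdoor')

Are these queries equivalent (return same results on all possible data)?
Yes, equivalent

Both queries return: [('Chair',), ('Keyboard',), ('Laptop',), ('Mouse',), ('Shelf',), ('Stapler',), ('Tablet',)]

Reason: OR vs IN are equivalent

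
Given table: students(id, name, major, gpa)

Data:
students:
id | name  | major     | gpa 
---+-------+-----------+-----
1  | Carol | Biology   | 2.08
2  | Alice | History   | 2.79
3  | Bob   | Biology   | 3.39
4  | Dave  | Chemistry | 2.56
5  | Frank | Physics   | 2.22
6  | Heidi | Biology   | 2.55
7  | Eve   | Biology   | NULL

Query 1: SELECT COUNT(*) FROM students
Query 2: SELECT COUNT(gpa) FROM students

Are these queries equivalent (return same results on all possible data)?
No, not equivalent

Query 1 returns: [(7,)]
Query 2 returns: [(6,)]

Reason: COUNT(*) includes NULLs, COUNT(column) excludes them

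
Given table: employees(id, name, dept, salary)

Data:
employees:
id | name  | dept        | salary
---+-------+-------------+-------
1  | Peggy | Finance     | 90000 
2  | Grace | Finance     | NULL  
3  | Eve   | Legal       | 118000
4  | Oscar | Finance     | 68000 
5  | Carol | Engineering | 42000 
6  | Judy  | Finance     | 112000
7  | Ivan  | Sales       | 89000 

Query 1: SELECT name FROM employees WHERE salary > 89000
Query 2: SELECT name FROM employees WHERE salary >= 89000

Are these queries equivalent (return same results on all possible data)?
No, not equivalent

Query 1 returns: [('Peggy',), ('Eve',), ('Judy',)]
Query 2 returns: [('Peggy',), ('Eve',), ('Judy',), ('Ivan',)]

Reason: > vs >= gives different results when salary = 89000 exists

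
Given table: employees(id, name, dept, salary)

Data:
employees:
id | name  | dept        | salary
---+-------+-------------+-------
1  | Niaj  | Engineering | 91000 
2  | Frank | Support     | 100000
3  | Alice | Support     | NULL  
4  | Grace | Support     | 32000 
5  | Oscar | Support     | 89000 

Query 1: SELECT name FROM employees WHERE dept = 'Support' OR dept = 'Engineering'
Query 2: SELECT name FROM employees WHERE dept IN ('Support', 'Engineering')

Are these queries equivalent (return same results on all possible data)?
Yes, equivalent

Both queries return: [('Alice',), ('Frank',), ('Grace',), ('Niaj',), ('Oscar',)]

Reason: OR vs IN are equivalent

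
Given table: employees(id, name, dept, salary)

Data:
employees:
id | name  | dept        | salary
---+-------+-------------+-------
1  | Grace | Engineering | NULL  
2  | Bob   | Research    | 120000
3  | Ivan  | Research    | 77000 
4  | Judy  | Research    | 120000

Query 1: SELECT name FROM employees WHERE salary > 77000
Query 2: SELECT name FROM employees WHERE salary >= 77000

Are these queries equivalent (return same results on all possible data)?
No, not equivalent

Query 1 returns: [('Bob',), ('Judy',)]
Query 2 returns: [('Bob',), ('Ivan',), ('Judy',)]

Reason: > vs >= gives different results when salary = 77000 exists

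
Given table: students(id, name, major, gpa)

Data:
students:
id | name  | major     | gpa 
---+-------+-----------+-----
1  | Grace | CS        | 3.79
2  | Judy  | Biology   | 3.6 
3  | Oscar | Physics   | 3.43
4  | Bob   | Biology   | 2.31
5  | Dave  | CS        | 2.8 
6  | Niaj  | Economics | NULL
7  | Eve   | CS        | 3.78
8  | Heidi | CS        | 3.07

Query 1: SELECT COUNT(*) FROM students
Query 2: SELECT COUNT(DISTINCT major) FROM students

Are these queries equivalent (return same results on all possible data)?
No, not equivalent

Query 1 returns: [(8,)]
Query 2 returns: [(4,)]

Reason: COUNT(*) counts rows, COUNT(DISTINCT major) counts unique majors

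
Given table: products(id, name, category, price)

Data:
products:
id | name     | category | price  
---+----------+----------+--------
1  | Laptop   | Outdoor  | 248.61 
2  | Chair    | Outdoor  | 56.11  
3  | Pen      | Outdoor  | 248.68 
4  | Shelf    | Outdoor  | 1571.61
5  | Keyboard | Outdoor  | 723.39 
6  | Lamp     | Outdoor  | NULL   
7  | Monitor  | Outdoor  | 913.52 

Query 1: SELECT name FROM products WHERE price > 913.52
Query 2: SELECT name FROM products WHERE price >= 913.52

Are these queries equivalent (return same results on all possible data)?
No, not equivalent

Query 1 returns: [('Shelf',)]
Query 2 returns: [('Shelf',), ('Monitor',)]

Reason: > vs >= gives different results when price = 913.52 exists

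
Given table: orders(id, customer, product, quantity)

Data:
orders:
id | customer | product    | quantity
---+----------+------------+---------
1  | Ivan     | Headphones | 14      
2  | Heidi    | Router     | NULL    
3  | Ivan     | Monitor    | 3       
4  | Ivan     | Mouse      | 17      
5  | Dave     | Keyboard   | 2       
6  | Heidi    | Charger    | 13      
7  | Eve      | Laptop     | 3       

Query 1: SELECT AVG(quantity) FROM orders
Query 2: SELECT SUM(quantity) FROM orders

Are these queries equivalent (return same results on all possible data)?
No, not equivalent

Query 1 returns: [(8.666666666666666,)]
Query 2 returns: [(52,)]

Reason: AVG vs SUM give different aggregate values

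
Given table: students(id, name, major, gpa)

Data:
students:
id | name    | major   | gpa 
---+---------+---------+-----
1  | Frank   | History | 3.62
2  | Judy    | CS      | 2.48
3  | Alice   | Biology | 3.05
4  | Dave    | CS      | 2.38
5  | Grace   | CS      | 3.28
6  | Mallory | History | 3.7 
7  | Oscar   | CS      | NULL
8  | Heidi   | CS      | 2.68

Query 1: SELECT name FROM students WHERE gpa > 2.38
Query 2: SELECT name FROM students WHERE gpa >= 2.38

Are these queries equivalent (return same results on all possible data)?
No, not equivalent

Query 1 returns: [('Frank',), ('Judy',), ('Alice',), ('Grace',), ('Mallory',), ('Heidi',)]
Query 2 returns: [('Frank',), ('Judy',), ('Alice',), ('Dave',), ('Grace',), ('Mallory',), ('Heidi',)]

Reason: > vs >= gives different results when gpa = 2.38 exists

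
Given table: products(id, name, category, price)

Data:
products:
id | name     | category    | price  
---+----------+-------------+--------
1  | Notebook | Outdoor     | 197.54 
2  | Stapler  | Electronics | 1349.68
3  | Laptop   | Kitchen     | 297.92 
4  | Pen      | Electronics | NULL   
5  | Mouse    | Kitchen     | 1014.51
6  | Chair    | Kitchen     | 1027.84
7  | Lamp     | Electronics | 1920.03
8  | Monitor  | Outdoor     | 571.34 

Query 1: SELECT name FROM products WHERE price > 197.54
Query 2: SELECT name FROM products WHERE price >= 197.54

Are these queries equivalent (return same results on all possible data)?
No, not equivalent

Query 1 returns: [('Stapler',), ('Laptop',), ('Mouse',), ('Chair',), ('Lamp',), ('Monitor',)]
Query 2 returns: [('Notebook',), ('Stapler',), ('Laptop',), ('Mouse',), ('Chair',), ('Lamp',), ('Monitor',)]

Reason: > vs >= gives different results when price = 197.54 exists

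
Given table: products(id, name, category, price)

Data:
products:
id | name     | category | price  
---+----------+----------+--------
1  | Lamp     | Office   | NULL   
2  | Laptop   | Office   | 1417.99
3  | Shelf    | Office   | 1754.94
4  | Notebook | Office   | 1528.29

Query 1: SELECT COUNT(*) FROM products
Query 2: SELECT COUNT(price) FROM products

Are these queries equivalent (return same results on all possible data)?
No, not equivalent

Query 1 returns: [(4,)]
Query 2 returns: [(3,)]

Reason: COUNT(*) includes NULLs, COUNT(column) excludes them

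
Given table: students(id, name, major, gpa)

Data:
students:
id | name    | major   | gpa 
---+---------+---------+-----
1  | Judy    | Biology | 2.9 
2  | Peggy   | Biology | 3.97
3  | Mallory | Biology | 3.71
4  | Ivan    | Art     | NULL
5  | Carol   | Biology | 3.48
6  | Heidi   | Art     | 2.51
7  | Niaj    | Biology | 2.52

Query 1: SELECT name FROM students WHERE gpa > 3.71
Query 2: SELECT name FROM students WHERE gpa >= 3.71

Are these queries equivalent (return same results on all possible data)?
No, not equivalent

Query 1 returns: [('Peggy',)]
Query 2 returns: [('Peggy',), ('Mallory',)]

Reason: > vs >= gives different results when gpa = 3.71 exists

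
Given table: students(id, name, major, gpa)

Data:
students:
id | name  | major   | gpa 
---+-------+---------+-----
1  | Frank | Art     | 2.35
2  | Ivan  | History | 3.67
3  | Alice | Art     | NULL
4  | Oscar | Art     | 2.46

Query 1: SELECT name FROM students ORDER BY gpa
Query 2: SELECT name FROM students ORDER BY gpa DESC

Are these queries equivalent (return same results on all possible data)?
No, not equivalent

Query 1 returns: [('Alice',), ('Frank',), ('Oscar',), ('Ivan',)]
Query 2 returns: [('Ivan',), ('Oscar',), ('Frank',), ('Alice',)]

Reason: ASC vs DESC gives opposite ordering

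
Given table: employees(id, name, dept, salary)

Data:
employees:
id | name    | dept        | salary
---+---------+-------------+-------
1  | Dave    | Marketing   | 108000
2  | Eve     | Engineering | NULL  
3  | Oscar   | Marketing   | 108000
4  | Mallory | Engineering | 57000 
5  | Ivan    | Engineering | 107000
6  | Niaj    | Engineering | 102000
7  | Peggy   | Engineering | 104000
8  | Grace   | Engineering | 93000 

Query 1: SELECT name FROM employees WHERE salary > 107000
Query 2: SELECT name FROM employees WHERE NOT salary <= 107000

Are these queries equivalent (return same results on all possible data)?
Yes, equivalent

Both queries return: [('Dave',), ('Oscar',)]

Reason: Both filter salary > 107000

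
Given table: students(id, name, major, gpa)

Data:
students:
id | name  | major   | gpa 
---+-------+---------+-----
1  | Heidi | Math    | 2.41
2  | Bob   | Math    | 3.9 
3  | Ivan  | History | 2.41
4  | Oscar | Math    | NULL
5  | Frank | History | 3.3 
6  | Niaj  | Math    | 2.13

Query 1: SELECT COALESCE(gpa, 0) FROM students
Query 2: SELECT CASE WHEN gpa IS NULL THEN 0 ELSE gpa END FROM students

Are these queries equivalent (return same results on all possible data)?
Yes, equivalent

Both queries return: [(0,), (2.13,), (2.41,), (2.41,), (3.3,), (3.9,)]

Reason: COALESCE vs CASE for NULL handling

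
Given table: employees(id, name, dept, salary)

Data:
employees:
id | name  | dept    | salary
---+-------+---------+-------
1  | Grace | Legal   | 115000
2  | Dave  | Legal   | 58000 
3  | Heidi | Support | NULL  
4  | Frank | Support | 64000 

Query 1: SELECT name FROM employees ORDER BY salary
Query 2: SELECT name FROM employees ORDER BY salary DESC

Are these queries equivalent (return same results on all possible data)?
No, not equivalent

Query 1 returns: [('Heidi',), ('Dave',), ('Frank',), ('Grace',)]
Query 2 returns: [('Grace',), ('Frank',), ('Dave',), ('Heidi',)]

Reason: ASC vs DESC gives opposite ordering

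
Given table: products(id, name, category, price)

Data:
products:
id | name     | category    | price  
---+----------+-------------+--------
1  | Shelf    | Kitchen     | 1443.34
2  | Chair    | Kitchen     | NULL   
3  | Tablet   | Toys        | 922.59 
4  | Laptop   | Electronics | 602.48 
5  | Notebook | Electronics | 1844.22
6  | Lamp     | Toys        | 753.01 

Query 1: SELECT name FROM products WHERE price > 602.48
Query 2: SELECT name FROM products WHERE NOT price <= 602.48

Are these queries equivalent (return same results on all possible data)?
Yes, equivalent

Both queries return: [('Lamp',), ('Notebook',), ('Shelf',), ('Tablet',)]

Reason: Both filter price > 602.48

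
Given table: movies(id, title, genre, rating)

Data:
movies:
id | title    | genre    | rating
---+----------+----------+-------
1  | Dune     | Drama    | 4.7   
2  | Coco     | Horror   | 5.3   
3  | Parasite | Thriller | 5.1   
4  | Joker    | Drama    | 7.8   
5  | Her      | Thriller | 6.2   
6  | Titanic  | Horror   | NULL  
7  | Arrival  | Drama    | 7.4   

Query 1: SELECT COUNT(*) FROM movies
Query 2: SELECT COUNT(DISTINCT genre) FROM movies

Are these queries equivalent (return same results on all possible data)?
No, not equivalent

Query 1 returns: [(7,)]
Query 2 returns: [(3,)]

Reason: COUNT(*) counts rows, COUNT(DISTINCT genre) counts unique genres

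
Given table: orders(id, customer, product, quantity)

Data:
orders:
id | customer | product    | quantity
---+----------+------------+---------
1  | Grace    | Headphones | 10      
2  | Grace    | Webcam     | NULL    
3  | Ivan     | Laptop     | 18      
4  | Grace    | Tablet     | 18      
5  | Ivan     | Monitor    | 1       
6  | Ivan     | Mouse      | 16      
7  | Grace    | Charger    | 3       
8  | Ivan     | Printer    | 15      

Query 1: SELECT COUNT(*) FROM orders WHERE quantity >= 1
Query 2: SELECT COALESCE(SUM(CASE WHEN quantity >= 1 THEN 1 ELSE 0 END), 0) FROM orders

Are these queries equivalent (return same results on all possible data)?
Yes, equivalent

Both queries return: [(7,)]

Reason: COUNT with WHERE vs conditional SUM (COALESCE handles empty-table NULL)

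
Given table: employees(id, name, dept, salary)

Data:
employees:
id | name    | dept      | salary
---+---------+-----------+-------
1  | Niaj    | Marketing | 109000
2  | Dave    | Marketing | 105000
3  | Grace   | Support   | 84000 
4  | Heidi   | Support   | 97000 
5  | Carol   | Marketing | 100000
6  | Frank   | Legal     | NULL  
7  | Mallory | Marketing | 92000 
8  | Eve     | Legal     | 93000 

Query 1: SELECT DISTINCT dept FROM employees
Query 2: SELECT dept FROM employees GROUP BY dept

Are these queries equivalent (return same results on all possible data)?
Yes, equivalent

Both queries return: [('Legal',), ('Marketing',), ('Support',)]

Reason: Both get unique depts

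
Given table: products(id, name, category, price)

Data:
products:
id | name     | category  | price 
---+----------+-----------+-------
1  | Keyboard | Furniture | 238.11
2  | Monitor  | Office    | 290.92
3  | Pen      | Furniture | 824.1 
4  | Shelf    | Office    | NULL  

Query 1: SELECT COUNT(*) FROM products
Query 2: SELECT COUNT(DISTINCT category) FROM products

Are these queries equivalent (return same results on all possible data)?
No, not equivalent

Query 1 returns: [(4,)]
Query 2 returns: [(2,)]

Reason: COUNT(*) counts rows, COUNT(DISTINCT category) counts unique categorys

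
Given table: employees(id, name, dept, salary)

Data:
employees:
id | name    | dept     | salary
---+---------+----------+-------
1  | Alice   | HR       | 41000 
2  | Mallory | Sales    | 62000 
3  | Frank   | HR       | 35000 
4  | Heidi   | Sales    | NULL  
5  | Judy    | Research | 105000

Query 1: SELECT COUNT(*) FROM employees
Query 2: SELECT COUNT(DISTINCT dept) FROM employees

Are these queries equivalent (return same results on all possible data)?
No, not equivalent

Query 1 returns: [(5,)]
Query 2 returns: [(3,)]

Reason: COUNT(*) counts rows, COUNT(DISTINCT dept) counts unique depts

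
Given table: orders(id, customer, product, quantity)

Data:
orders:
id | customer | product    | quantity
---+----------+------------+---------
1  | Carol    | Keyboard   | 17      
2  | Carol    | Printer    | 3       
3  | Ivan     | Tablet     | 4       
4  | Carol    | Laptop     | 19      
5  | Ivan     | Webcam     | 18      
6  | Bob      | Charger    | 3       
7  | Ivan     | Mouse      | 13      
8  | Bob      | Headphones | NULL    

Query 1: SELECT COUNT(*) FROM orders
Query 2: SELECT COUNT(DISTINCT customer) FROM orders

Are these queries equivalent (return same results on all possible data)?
No, not equivalent

Query 1 returns: [(8,)]
Query 2 returns: [(3,)]

Reason: COUNT(*) counts rows, COUNT(DISTINCT customer) counts unique customers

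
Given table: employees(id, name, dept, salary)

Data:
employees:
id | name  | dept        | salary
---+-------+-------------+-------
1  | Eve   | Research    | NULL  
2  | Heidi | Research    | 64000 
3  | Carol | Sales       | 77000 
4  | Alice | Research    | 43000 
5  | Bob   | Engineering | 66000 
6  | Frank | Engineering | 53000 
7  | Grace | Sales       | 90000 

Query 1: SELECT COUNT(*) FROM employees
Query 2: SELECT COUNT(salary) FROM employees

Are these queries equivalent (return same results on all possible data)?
No, not equivalent

Query 1 returns: [(7,)]
Query 2 returns: [(6,)]

Reason: COUNT(*) includes NULLs, COUNT(column) excludes them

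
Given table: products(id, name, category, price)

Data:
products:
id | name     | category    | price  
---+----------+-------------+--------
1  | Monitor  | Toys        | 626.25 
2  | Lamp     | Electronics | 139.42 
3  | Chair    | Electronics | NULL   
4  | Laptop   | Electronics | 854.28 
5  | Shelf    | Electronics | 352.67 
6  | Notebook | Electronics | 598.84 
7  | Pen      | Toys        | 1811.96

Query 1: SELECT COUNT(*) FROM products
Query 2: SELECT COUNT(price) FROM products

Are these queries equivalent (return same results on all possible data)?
No, not equivalent

Query 1 returns: [(7,)]
Query 2 returns: [(6,)]

Reason: COUNT(*) includes NULLs, COUNT(column) excludes them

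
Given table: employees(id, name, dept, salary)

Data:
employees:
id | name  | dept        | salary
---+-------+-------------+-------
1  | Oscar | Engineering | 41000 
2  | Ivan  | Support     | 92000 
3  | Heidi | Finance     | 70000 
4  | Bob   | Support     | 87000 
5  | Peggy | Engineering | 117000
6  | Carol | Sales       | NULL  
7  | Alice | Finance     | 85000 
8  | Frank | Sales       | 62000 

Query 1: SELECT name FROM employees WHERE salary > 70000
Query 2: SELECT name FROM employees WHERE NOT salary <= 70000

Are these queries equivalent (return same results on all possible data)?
Yes, equivalent

Both queries return: [('Alice',), ('Bob',), ('Ivan',), ('Peggy',)]

Reason: Both filter salary > 70000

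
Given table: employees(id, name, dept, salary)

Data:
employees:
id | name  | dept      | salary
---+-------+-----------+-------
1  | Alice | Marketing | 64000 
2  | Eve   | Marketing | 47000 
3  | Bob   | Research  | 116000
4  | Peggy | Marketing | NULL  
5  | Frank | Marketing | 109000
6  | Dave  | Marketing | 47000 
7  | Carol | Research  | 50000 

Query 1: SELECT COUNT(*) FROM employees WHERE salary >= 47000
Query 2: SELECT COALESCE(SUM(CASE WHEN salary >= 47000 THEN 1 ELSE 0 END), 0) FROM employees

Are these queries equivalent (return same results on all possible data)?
Yes, equivalent

Both queries return: [(6,)]

Reason: COUNT with WHERE vs conditional SUM (COALESCE handles empty-table NULL)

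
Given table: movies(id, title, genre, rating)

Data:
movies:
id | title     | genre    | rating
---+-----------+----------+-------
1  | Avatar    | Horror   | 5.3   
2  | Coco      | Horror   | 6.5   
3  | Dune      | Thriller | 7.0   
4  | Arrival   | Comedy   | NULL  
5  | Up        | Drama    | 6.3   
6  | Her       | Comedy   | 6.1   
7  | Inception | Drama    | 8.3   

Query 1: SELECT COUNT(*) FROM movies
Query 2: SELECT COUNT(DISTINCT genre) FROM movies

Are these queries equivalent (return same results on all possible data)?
No, not equivalent

Query 1 returns: [(7,)]
Query 2 returns: [(4,)]

Reason: COUNT(*) counts rows, COUNT(DISTINCT genre) counts unique genres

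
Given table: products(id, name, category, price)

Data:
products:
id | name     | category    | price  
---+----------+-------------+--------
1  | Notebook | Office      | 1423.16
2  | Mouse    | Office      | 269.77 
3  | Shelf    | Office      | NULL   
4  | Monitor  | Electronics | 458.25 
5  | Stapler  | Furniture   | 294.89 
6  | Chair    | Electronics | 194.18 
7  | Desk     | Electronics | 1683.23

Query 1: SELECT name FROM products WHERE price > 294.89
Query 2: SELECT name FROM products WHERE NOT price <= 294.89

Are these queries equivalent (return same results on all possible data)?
Yes, equivalent

Both queries return: [('Desk',), ('Monitor',), ('Notebook',)]

Reason: Both filter price > 294.89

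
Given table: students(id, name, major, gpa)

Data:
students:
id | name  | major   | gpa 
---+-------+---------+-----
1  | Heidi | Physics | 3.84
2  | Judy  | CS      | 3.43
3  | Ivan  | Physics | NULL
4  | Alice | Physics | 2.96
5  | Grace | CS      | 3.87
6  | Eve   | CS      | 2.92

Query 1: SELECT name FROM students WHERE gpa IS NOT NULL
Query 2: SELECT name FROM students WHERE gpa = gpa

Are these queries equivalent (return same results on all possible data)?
Yes, equivalent

Both queries return: [('Alice',), ('Eve',), ('Grace',), ('Heidi',), ('Judy',)]

Reason: IS NOT NULL vs self-equality (both exclude NULLs)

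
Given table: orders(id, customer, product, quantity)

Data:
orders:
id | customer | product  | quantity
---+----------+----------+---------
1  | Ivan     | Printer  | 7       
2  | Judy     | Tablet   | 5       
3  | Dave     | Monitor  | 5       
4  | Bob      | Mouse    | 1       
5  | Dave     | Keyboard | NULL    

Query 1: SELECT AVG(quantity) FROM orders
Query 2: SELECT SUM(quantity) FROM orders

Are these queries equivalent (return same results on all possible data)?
No, not equivalent

Query 1 returns: [(4.5,)]
Query 2 returns: [(18,)]

Reason: AVG vs SUM give different aggregate values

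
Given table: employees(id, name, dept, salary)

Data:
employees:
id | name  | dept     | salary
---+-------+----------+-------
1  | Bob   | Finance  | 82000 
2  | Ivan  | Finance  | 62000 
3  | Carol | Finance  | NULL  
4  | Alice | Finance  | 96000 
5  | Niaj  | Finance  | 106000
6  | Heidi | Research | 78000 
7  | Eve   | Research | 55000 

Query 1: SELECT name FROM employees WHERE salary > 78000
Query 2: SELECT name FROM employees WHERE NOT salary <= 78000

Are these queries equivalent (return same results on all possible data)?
Yes, equivalent

Both queries return: [('Alice',), ('Bob',), ('Niaj',)]

Reason: Both filter salary > 78000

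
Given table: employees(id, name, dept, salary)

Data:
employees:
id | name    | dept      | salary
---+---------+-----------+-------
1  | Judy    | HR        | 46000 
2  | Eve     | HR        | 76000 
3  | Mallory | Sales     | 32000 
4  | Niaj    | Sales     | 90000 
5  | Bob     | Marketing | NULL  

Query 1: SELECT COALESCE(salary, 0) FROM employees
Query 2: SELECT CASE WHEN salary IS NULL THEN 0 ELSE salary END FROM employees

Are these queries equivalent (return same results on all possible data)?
Yes, equivalent

Both queries return: [(0,), (32000,), (46000,), (76000,), (90000,)]

Reason: COALESCE vs CASE for NULL handling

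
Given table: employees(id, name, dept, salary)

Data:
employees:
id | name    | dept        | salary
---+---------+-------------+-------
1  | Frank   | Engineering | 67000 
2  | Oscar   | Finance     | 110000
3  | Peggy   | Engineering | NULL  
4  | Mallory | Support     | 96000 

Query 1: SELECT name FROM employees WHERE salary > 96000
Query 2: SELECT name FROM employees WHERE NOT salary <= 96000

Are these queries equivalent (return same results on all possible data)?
Yes, equivalent

Both queries return: [('Oscar',)]

Reason: Both filter salary > 96000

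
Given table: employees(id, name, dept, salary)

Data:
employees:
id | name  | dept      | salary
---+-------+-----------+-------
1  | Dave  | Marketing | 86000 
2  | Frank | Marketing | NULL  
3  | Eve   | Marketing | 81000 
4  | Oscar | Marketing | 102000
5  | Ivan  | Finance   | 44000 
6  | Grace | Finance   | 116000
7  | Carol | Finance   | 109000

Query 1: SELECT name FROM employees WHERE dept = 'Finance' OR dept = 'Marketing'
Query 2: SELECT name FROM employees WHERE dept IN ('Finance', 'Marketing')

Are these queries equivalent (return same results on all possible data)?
Yes, equivalent

Both queries return: [('Carol',), ('Dave',), ('Eve',), ('Frank',), ('Grace',), ('Ivan',), ('Oscar',)]

Reason: OR vs IN are equivalent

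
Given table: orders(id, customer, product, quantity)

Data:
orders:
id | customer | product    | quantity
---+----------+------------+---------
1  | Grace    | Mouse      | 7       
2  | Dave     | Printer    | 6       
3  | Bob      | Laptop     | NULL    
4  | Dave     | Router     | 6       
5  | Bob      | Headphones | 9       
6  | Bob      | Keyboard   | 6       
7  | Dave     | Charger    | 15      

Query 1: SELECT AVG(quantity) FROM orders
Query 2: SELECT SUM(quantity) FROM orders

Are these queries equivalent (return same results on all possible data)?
No, not equivalent

Query 1 returns: [(8.166666666666666,)]
Query 2 returns: [(49,)]

Reason: AVG vs SUM give different aggregate values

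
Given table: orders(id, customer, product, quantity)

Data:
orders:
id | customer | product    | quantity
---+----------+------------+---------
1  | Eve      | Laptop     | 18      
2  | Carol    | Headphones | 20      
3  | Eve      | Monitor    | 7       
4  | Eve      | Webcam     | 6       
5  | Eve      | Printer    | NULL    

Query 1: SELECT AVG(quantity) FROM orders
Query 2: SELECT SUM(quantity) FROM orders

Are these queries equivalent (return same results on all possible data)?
No, not equivalent

Query 1 returns: [(12.75,)]
Query 2 returns: [(51,)]

Reason: AVG vs SUM give different aggregate values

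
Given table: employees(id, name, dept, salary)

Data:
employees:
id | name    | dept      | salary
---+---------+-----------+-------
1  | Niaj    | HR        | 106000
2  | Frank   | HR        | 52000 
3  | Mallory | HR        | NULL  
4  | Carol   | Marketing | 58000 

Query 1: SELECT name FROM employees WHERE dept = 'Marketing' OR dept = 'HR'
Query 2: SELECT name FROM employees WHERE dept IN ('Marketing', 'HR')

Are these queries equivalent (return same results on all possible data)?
Yes, equivalent

Both queries return: [('Carol',), ('Frank',), ('Mallory',), ('Niaj',)]

Reason: OR vs IN are equivalent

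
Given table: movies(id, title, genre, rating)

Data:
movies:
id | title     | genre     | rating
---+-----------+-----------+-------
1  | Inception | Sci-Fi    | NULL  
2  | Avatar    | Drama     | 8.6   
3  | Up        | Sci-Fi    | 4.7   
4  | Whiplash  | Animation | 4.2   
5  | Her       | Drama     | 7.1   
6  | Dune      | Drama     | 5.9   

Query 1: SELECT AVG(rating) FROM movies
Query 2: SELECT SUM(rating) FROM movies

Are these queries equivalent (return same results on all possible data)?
No, not equivalent

Query 1 returns: [(6.1,)]
Query 2 returns: [(30.5,)]

Reason: AVG vs SUM give different aggregate values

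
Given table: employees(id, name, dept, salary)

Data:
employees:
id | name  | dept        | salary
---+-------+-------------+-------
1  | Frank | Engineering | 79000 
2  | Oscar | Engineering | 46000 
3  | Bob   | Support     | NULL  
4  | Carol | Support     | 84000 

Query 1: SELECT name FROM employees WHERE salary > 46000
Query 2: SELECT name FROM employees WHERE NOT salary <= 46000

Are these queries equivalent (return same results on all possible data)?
Yes, equivalent

Both queries return: [('Carol',), ('Frank',)]

Reason: Both filter salary > 46000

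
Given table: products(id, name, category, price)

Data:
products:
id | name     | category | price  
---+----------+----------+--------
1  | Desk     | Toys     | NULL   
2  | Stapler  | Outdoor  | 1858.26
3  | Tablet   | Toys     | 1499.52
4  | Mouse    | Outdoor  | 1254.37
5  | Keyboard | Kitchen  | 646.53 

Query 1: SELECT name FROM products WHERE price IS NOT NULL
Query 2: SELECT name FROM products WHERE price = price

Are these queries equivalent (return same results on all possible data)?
Yes, equivalent

Both queries return: [('Keyboard',), ('Mouse',), ('Stapler',), ('Tablet',)]

Reason: IS NOT NULL vs self-equality (both exclude NULLs)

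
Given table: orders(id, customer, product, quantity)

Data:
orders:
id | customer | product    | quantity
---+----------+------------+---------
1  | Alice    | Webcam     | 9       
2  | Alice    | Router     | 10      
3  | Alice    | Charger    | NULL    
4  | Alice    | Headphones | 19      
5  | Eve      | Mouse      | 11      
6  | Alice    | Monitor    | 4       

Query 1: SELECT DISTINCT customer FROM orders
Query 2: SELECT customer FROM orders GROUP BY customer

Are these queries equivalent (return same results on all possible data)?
Yes, equivalent

Both queries return: [('Alice',), ('Eve',)]

Reason: Both get unique customers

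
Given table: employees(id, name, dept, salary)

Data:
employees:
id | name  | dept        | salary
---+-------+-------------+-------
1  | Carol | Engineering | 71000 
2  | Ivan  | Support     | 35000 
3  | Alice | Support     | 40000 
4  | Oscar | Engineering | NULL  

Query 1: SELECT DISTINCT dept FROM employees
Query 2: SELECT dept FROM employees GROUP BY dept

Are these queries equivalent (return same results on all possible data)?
Yes, equivalent

Both queries return: [('Engineering',), ('Support',)]

Reason: Both get unique depts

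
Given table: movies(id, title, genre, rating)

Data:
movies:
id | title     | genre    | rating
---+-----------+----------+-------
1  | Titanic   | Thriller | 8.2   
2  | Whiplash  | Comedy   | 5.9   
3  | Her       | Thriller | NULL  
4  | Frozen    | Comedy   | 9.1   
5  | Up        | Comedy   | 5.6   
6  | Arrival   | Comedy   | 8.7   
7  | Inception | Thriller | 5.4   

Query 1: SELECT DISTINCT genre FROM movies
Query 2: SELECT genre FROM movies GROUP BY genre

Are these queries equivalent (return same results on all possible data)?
Yes, equivalent

Both queries return: [('Comedy',), ('Thriller',)]

Reason: Both get unique genres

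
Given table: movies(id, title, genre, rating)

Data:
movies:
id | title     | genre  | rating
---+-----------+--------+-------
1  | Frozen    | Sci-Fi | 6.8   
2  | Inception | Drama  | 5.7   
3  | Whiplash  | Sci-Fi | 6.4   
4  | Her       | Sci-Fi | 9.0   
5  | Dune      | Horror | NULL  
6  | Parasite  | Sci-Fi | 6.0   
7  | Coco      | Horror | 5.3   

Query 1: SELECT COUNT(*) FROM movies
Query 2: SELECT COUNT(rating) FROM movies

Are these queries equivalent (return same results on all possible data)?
No, not equivalent

Query 1 returns: [(7,)]
Query 2 returns: [(6,)]

Reason: COUNT(*) includes NULLs, COUNT(column) excludes them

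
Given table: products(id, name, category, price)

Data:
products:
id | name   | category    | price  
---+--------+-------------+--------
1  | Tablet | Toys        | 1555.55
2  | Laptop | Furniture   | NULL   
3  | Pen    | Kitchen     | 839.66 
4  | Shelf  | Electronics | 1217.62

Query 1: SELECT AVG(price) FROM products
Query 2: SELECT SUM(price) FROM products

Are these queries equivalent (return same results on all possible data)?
No, not equivalent

Query 1 returns: [(1204.2766666666666,)]
Query 2 returns: [(3612.83,)]

Reason: AVG vs SUM give different aggregate values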